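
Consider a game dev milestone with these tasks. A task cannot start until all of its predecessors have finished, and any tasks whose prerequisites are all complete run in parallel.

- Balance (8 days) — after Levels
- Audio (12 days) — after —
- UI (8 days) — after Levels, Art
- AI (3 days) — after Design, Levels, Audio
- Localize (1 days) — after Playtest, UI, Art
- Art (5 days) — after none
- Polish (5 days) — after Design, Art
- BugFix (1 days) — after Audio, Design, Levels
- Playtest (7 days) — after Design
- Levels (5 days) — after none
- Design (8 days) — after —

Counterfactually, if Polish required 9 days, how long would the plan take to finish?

As given, the longest chain is Design→Playtest→Localize = 8+7+1 = 16, so the finish is 16 days.
Polish is off the critical path — its longest chain is 13 days, giving 3 of slack.
The binding chain switches to Design→Polish = 8+9 = 17; finish 17 days.

17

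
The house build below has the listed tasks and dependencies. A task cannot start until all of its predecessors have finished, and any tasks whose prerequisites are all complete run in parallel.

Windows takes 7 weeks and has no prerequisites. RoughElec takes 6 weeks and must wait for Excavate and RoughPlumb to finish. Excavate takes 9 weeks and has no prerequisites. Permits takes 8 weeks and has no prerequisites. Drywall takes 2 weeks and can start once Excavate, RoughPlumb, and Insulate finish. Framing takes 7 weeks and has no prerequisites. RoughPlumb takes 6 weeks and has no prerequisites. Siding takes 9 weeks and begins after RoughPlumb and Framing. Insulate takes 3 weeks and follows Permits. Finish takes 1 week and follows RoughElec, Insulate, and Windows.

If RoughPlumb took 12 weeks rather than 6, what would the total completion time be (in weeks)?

Critical path before the change: Excavate→RoughElec→Finish = 9+6+1 = 16 giving 16 weeks.
RoughPlumb is off the critical path — its longest chain is 15 weeks, giving 1 of slack.
Now RoughPlumb→Siding = 12+9 = 21 is longest, so the finish becomes 21 weeks.

21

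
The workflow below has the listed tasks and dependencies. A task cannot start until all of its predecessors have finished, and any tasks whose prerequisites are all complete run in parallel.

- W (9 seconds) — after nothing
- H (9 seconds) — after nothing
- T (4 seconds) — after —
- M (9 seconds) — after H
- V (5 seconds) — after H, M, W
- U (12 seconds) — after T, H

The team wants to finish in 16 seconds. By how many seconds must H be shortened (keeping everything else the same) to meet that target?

7

Current finish: 23 seconds; target: 16.
H is on every critical path, so each second cut from H cuts the finish by one (this holds down to a finish of 16).
Need 23 − 16 = 7 seconds off H → H becomes 2 seconds, finish becomes 16.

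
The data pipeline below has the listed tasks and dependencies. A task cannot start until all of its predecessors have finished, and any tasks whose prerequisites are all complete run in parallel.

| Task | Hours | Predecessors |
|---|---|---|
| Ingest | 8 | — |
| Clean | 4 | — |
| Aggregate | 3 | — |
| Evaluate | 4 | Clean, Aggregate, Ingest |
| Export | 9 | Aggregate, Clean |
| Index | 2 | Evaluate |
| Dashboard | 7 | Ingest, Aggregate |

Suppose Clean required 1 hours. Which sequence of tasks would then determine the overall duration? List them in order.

Ingest, Dashboard

Baseline: Ingest→Dashboard = 8+7 = 15 → 15 hours.
Clean has 2 hours of float (longest path through it is 13).
That remains the longest chain; total 15 hours.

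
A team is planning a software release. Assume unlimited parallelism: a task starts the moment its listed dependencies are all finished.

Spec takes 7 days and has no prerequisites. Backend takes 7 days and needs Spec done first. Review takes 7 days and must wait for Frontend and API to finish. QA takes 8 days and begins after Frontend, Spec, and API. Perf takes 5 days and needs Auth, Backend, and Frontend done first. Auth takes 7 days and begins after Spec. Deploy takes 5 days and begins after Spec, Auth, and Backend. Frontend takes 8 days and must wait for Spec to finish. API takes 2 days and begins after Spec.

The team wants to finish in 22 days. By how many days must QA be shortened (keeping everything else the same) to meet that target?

1

Current finish: 23 days; target: 22.
QA is on every critical path, so each day cut from QA cuts the finish by one (this holds down to a finish of 22).
Need 23 − 22 = 1 day off QA → QA becomes 7 days, finish becomes 22.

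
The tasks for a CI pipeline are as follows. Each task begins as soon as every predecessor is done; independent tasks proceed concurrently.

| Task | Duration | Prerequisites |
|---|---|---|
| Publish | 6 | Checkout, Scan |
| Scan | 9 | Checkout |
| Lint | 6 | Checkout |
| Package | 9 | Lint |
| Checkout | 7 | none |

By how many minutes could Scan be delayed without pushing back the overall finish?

0

Checkout→Lint→Package = 7+6+9 = 22 sets the makespan at 22 minutes.
The longest chain containing Scan totals 22 minutes.
Float = 22 − 22 = 0.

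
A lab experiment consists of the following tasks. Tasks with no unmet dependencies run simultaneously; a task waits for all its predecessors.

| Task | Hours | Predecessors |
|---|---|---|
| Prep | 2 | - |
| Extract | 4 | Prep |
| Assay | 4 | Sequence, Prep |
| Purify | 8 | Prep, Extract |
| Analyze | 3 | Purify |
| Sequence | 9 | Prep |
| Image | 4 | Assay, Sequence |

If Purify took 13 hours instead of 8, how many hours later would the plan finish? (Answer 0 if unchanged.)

Baseline: Prep→Sequence→Assay→Image = 2+9+4+4 = 19 → 19 hours.
Purify is off the critical path — its longest chain is 17 hours, giving 2 of slack.
Now Prep→Extract→Purify→Analyze = 2+4+13+3 = 22 is longest, so the finish becomes 22 hours.
Change in finish: 22 − 19 = +3 hours.

3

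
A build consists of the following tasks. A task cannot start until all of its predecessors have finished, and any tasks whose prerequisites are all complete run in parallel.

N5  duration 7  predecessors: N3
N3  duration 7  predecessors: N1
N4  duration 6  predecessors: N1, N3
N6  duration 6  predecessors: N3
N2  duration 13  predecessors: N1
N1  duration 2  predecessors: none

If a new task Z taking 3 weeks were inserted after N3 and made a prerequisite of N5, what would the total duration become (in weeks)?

Originally the build takes 16 weeks.
With Z inserted, N5 now waits for max(N3, Z).
New critical path: N1→N3→Z→N5 = 2+7+3+7 = 19 ⇒ 19 weeks.

19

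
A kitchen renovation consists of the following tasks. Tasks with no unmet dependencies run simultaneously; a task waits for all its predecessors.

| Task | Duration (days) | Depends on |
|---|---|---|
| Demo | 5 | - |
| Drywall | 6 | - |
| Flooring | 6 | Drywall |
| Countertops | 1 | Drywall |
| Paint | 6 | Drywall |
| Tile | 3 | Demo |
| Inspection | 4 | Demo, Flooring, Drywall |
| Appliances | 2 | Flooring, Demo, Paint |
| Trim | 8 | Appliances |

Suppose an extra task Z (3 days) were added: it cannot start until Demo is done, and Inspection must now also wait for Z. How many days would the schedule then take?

Originally the schedule takes 22 days.
With Z inserted, Inspection now waits for max(Demo, Flooring, Drywall, Z).
New critical path: Drywall→Flooring→Appliances→Trim = 6+6+2+8 = 22 ⇒ 22 days.

22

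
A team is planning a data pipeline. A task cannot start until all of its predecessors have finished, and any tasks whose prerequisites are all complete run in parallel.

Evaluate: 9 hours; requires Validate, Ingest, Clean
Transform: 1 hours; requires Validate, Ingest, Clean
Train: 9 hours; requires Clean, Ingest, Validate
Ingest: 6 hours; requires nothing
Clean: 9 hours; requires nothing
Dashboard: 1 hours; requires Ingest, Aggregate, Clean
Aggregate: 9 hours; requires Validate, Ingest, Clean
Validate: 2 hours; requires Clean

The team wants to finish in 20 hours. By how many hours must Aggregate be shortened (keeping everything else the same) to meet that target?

Current finish: 21 hours; target: 20.
Aggregate is on every critical path, so each hour cut from Aggregate cuts the finish by one (this holds down to a finish of 20).
Need 21 − 20 = 1 hour off Aggregate → Aggregate becomes 8 hours, finish becomes 20.

1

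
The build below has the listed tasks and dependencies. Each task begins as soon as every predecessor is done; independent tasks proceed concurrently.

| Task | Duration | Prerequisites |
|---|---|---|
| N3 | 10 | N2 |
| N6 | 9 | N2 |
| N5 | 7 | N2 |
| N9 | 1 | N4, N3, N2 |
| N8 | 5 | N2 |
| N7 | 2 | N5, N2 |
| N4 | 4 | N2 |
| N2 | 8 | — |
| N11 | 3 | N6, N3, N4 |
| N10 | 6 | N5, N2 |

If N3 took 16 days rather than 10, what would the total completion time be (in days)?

27

Baseline: N2→N3→N11 = 8+10+3 = 21 → 21 days.
N3 is on the critical path; changing it to 16 makes that path 27 days.
The critical path is still N2→N3→N11; finish is now 27 days.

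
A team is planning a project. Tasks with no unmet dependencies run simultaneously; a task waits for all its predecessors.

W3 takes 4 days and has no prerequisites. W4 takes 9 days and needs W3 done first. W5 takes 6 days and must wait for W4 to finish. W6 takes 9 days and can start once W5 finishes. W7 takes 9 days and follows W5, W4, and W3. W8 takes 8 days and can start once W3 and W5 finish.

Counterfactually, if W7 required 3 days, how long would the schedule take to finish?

As given, the longest chain is W3→W4→W5→W7 = 4+9+6+9 = 28, so the finish is 28 days.
W7 lies on that path, so at 3 days the path becomes 22 days.
The binding chain switches to W3→W4→W5→W6 = 4+9+6+9 = 28; finish 28 days.

28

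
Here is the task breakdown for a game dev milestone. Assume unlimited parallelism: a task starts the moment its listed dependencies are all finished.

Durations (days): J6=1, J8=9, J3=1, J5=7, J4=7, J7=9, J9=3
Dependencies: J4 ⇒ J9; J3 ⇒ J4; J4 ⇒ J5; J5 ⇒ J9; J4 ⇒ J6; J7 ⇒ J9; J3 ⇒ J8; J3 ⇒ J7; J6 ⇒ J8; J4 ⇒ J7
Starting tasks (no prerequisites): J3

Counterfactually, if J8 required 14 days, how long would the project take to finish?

23

Critical path before the change: J3→J4→J7→J9 = 1+7+9+3 = 20 giving 20 days.
The longest path through J8 is only 18 days, so J8 has float 2.
New critical path: J3→J4→J6→J8 = 1+7+1+14 = 23 ⇒ 23 days.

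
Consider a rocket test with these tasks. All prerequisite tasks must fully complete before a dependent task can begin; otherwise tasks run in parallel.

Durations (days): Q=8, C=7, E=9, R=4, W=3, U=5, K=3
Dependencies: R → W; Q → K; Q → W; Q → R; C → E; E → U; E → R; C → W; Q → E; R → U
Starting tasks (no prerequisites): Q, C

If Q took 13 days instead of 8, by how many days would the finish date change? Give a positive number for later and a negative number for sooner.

5

Actual critical path: Q→E→R→U = 8+9+4+5 = 26 ⇒ 26 days.
Q is on the critical path; changing it to 13 makes that path 31 days.
The critical path is still Q→E→R→U; finish is now 31 days.
Change in finish: 31 − 26 = +5 days.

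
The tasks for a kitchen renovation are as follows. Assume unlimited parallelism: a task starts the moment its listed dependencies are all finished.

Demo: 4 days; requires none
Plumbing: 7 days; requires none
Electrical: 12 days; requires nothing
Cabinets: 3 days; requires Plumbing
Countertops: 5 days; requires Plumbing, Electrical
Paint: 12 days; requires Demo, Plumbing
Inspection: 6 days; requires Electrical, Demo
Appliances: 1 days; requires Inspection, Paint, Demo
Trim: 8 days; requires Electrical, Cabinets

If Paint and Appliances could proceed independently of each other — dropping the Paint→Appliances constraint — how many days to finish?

Before: longest chain Plumbing→Paint→Appliances = 7+12+1 = 20, finish 20.
Without Paint→Appliances, Appliances's earliest start moves from 19 to 18.
New critical path: Electrical→Trim = 12+8 = 20 ⇒ 20 days.

20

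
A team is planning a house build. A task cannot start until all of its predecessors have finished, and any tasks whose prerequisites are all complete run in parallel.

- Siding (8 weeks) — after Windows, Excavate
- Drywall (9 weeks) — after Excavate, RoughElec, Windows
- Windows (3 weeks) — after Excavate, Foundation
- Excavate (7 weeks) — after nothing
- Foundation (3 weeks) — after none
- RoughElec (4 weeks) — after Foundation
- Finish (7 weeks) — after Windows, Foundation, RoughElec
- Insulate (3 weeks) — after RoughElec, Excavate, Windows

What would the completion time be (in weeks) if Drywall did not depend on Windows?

18

Before: longest chain Excavate→Windows→Drywall = 7+3+9 = 19, finish 19.
Without Windows→Drywall, Drywall's earliest start moves from 10 to 7.
The longest chain is now Excavate→Windows→Siding = 7+3+8 = 18, so the project takes 18 weeks.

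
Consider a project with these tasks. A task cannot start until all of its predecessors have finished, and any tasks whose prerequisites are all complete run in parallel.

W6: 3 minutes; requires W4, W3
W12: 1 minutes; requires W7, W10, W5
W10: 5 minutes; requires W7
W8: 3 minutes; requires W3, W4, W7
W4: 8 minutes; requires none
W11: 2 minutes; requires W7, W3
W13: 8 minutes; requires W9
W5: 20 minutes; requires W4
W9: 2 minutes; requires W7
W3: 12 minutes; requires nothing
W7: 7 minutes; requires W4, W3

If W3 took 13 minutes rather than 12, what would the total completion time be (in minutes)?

30

Critical path before the change: W3→W7→W9→W13 = 12+7+2+8 = 29 giving 29 minutes.
W3 is on the critical path; changing it to 13 makes that path 30 minutes.
No other chain overtakes it, so the finish is 30 minutes.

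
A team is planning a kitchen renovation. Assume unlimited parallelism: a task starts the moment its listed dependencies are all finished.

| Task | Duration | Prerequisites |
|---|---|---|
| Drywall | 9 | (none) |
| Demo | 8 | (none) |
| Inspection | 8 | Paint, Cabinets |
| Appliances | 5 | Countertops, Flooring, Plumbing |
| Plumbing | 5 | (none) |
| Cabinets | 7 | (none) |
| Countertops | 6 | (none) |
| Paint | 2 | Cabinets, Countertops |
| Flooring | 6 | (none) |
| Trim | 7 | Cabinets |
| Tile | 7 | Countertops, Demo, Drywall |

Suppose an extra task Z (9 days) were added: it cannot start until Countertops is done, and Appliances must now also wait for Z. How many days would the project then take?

Originally the project takes 17 days.
With Z inserted, Appliances now waits for max(Countertops, Flooring, Plumbing, Z).
New critical path: Countertops→Z→Appliances = 6+9+5 = 20 ⇒ 20 days.

20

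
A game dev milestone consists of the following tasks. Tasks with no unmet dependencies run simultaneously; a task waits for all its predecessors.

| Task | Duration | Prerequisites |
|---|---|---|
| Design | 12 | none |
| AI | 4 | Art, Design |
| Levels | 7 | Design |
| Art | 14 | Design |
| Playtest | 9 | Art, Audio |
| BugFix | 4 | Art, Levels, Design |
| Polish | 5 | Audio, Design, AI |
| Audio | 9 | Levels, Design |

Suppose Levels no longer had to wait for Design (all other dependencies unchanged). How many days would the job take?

Before: longest chain Design→Levels→Audio→Playtest = 12+7+9+9 = 37, finish 37.
Without Design→Levels, Levels's earliest start moves from 12 to 0.
The longest chain is now Design→Art→AI→Polish = 12+14+4+5 = 35, so the job takes 35 days.

35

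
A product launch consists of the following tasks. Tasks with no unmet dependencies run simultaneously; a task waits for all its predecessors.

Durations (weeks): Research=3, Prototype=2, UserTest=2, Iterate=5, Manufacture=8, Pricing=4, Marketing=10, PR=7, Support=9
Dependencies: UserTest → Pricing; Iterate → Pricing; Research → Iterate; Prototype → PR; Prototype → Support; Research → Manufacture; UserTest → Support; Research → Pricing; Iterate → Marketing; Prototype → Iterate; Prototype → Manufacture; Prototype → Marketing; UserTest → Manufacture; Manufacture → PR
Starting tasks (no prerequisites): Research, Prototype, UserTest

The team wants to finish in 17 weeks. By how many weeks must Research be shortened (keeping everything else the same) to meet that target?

1

Current finish: 18 weeks; target: 17.
Research is on every critical path, so each week cut from Research cuts the finish by one (this holds down to a finish of 17).
Need 18 − 17 = 1 week off Research → Research becomes 2 weeks, finish becomes 17.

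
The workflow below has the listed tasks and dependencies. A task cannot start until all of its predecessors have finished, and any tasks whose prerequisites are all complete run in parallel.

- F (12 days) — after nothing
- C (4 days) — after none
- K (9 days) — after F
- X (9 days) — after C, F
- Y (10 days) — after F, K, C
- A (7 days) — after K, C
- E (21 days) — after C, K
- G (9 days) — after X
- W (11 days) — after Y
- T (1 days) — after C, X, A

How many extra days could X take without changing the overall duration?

12

The longest chain is F→K→Y→W = 12+9+10+11 = 42; overall finish 42 days.
Longest path through X: 30 days (earliest finish 21, latest finish 33).
So X can slip 33 − 21 = 12 days.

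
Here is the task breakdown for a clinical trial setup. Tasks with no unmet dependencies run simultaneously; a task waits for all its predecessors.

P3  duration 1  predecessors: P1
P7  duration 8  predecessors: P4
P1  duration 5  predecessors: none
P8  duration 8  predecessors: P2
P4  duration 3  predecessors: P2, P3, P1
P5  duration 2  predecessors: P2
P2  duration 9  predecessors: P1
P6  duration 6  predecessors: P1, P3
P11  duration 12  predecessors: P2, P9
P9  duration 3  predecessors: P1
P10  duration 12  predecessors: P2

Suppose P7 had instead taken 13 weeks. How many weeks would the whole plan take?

Actual critical path: P1→P2→P10 = 5+9+12 = 26 ⇒ 26 weeks.
P7 has 1 week of float (longest path through it is 25).
New critical path: P1→P2→P4→P7 = 5+9+3+13 = 30 ⇒ 30 weeks.

30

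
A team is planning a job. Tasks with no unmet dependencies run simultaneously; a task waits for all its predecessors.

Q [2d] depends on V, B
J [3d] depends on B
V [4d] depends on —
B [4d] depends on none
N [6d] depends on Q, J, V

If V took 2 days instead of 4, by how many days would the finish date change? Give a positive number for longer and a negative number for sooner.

0

The binding path is B→J→N = 4+3+6 = 13; finish at 13 days.
The longest path through V is only 12 days, so V has float 1.
The critical path is still B→J→N; finish is now 13 days.
Change in finish: 13 − 13 = +0 days.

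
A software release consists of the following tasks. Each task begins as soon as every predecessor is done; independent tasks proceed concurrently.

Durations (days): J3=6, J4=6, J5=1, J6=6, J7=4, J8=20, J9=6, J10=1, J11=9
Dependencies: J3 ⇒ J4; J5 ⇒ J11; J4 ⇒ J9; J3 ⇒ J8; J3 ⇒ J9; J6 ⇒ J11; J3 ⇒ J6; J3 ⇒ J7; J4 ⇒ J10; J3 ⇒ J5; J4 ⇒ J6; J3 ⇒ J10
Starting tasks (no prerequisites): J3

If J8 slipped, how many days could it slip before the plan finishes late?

1

J3→J4→J6→J11 = 6+6+6+9 = 27 sets the makespan at 27 days.
The longest chain containing J8 totals 26 days.
So J8 can slip 27 − 26 = 1 day.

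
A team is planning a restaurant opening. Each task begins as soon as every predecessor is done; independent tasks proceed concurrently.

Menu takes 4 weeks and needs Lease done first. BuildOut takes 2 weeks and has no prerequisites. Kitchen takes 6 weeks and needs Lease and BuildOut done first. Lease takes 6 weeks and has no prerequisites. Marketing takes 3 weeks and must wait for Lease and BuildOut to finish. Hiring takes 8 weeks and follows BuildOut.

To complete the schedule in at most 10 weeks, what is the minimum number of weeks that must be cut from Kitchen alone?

2

Current finish: 12 weeks; target: 10.
Kitchen is on every critical path, so each week cut from Kitchen cuts the finish by one (this holds down to a finish of 10).
Need 12 − 10 = 2 weeks off Kitchen → Kitchen becomes 4 weeks, finish becomes 10.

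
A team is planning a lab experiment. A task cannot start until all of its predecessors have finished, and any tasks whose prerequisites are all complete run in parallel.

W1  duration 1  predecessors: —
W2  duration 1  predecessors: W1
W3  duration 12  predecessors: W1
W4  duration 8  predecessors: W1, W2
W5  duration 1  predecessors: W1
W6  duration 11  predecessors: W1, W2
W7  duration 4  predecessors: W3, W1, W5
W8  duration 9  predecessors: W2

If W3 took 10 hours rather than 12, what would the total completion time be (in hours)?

The binding path is W1→W3→W7 = 1+12+4 = 17; finish at 17 hours.
Since W3 is critical, the -2 change carries straight to that chain (now 15 hours).
That remains the longest chain; total 15 hours.

15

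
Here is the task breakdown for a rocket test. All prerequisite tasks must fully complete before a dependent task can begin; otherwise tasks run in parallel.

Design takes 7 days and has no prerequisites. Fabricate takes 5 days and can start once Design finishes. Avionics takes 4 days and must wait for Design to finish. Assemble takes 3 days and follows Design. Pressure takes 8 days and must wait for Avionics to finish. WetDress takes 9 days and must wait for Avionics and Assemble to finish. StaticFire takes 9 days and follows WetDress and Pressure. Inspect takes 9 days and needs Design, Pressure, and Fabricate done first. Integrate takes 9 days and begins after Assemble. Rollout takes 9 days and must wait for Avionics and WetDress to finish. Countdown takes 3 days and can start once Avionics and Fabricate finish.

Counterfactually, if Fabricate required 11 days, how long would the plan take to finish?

Critical path before the change: Design→Avionics→WetDress→StaticFire = 7+4+9+9 = 29 giving 29 days.
Fabricate is off the critical path — its longest chain is 21 days, giving 8 of slack.
The critical path is still Design→Avionics→WetDress→StaticFire; finish is now 29 days.

29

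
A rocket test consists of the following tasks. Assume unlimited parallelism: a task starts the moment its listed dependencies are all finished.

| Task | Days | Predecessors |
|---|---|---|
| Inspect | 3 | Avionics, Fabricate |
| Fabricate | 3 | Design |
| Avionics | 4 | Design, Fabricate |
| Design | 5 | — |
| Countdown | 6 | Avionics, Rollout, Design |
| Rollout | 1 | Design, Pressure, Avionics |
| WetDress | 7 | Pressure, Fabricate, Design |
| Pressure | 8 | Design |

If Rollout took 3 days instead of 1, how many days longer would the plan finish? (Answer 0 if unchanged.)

Baseline: Design→Pressure→Rollout→Countdown = 5+8+1+6 = 20 → 20 days.
Rollout lies on that path, so at 3 days the path becomes 22 days.
The critical path is still Design→Pressure→Rollout→Countdown; finish is now 22 days.
Change in finish: 22 − 20 = +2 days.

2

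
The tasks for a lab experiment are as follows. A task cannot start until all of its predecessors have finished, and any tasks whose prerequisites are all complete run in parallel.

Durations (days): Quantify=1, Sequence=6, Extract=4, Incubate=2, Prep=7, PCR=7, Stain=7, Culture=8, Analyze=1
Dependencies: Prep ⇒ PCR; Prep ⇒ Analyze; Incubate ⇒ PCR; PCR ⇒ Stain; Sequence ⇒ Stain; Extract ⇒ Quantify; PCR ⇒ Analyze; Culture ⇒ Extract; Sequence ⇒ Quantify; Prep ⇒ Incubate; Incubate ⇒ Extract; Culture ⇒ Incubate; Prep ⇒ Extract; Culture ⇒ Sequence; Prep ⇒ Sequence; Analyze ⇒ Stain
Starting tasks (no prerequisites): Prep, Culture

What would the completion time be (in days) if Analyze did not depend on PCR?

With the dependency in place, Culture→Incubate→PCR→Analyze→Stain = 8+2+7+1+7 = 25 sets the finish at 25 days.
Without PCR→Analyze, Analyze's earliest start moves from 17 to 7.
After: Culture→Incubate→PCR→Stain = 8+2+7+7 = 24 → 24 days.

24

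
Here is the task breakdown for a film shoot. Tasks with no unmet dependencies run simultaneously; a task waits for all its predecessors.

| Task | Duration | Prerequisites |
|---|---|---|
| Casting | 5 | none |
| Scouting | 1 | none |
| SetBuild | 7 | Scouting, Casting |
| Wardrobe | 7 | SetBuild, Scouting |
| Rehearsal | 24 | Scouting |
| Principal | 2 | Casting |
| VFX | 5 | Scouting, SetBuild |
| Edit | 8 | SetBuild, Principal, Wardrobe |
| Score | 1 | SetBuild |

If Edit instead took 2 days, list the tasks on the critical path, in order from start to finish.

Critical path before the change: Casting→SetBuild→Wardrobe→Edit = 5+7+7+8 = 27 giving 27 days.
Since Edit is critical, the -6 change carries straight to that chain (now 21 days).
Now Scouting→Rehearsal = 1+24 = 25 is longest, so the finish becomes 25 days.

Scouting, Rehearsal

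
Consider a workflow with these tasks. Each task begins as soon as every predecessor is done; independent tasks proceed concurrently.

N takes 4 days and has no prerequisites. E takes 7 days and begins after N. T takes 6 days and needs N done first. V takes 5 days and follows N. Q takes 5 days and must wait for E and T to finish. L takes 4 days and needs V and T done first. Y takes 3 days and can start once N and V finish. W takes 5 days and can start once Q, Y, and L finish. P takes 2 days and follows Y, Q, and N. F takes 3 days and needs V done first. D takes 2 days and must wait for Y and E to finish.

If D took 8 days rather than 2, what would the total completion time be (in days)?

Critical path before the change: N→E→Q→W = 4+7+5+5 = 21 giving 21 days.
D is off the critical path — its longest chain is 14 days, giving 7 of slack.
That remains the longest chain; total 21 days.

21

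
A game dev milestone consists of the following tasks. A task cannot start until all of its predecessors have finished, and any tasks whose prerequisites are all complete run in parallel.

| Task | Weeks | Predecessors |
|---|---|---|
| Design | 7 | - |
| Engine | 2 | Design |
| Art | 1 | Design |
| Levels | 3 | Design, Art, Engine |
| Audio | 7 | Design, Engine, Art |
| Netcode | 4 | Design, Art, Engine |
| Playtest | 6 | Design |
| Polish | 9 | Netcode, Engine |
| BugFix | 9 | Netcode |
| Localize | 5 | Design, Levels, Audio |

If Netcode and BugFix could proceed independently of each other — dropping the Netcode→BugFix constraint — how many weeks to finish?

22

Original critical path: Design→Engine→Netcode→Polish = 7+2+4+9 = 22 ⇒ 22 weeks.
Without Netcode→BugFix, BugFix's earliest start moves from 13 to 0.
The longest chain is now Design→Engine→Netcode→Polish = 7+2+4+9 = 22, so the game dev milestone takes 22 weeks.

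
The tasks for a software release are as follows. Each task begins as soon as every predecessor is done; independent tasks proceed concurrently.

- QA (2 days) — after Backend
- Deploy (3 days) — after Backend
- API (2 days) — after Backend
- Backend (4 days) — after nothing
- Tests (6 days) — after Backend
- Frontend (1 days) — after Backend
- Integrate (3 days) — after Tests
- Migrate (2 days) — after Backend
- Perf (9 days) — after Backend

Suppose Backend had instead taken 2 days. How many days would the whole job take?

The binding path is Backend→Tests→Integrate = 4+6+3 = 13; finish at 13 days.
Backend lies on that path, so at 2 days the path becomes 11 days.
The critical path is still Backend→Tests→Integrate; finish is now 11 days.

11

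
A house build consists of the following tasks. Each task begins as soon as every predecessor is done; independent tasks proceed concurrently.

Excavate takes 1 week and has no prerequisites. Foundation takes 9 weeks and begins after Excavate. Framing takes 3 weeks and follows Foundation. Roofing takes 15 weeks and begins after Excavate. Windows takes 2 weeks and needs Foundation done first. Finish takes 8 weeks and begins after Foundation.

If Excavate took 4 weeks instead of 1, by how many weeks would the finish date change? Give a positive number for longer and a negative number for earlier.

3

The binding path is Excavate→Foundation→Finish = 1+9+8 = 18; finish at 18 weeks.
Since Excavate is critical, the +3 change carries straight to that chain (now 21 weeks).
That remains the longest chain; total 21 weeks.
Change in finish: 21 − 18 = +3 weeks.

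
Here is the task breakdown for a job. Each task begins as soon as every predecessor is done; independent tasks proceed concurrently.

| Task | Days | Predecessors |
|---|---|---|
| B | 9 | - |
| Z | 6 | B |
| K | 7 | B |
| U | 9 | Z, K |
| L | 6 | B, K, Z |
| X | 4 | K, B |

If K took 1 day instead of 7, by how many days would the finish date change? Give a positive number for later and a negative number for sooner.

-1

Critical path before the change: B→K→U = 9+7+9 = 25 giving 25 days.
Since K is critical, the -6 change carries straight to that chain (now 19 days).
New critical path: B→Z→U = 9+6+9 = 24 ⇒ 24 days.
Change in finish: 24 − 25 = -1 days.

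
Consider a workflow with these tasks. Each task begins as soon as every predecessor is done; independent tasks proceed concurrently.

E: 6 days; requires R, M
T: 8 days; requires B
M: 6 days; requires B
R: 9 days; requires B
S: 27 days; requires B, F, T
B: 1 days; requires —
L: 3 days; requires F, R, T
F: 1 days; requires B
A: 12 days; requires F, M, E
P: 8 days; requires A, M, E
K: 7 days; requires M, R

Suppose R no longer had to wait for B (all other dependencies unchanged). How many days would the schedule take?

36

Original critical path: B→T→S = 1+8+27 = 36 ⇒ 36 days.
Without B→R, R's earliest start moves from 1 to 0.
After: B→T→S = 1+8+27 = 36 → 36 days.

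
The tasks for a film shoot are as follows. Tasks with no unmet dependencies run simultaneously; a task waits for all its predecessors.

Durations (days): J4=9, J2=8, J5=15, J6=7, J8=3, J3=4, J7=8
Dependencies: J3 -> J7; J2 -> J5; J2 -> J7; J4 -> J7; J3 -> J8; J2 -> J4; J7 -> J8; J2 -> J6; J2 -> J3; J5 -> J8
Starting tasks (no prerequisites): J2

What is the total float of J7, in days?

Critical path: J2→J4→J7→J8 = 8+9+8+3 = 28, so the finish is 28 days.
Longest path through J7: 28 days (earliest finish 25, latest finish 25).
Float = 28 − 28 = 0.

0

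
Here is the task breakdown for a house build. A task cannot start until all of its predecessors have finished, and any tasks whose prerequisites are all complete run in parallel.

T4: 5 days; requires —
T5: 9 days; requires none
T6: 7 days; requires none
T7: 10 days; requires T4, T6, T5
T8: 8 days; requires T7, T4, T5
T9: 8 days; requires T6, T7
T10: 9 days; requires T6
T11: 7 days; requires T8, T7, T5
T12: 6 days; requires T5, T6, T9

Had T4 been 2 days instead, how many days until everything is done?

As given, the longest chain is T5→T7→T8→T11 = 9+10+8+7 = 34, so the finish is 34 days.
The longest path through T4 is only 30 days, so T4 has float 4.
That remains the longest chain; total 34 days.

34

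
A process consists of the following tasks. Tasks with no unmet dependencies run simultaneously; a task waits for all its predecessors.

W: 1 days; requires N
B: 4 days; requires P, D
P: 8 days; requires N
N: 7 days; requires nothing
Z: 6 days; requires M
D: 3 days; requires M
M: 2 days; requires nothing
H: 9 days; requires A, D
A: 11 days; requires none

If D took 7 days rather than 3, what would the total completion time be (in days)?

The binding path is A→H = 11+9 = 20; finish at 20 days.
D is off the critical path — its longest chain is 14 days, giving 6 of slack.
No other chain overtakes it, so the finish is 20 days.

20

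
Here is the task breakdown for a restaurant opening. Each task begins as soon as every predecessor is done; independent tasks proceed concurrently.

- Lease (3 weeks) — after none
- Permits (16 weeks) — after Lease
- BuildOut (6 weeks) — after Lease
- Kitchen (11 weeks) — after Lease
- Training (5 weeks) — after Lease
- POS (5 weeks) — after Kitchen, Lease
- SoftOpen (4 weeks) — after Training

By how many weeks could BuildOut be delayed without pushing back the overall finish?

Lease→Permits = 3+16 = 19 sets the makespan at 19 weeks.
Longest path through BuildOut: 9 weeks (earliest finish 9, latest finish 19).
So BuildOut can slip 19 − 9 = 10 weeks.

10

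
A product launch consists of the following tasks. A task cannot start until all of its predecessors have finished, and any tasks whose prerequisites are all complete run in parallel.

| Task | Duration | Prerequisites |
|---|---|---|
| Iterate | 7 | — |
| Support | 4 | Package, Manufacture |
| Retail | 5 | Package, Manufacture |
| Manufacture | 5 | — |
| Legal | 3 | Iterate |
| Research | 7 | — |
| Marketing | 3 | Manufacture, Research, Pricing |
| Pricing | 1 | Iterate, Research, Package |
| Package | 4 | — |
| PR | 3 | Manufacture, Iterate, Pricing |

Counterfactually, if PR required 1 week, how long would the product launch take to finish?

Critical path before the change: Iterate→Pricing→PR = 7+1+3 = 11 giving 11 weeks.
PR lies on that path, so at 1 week the path becomes 9 weeks.
The binding chain switches to Research→Pricing→Marketing = 7+1+3 = 11; finish 11 weeks.

11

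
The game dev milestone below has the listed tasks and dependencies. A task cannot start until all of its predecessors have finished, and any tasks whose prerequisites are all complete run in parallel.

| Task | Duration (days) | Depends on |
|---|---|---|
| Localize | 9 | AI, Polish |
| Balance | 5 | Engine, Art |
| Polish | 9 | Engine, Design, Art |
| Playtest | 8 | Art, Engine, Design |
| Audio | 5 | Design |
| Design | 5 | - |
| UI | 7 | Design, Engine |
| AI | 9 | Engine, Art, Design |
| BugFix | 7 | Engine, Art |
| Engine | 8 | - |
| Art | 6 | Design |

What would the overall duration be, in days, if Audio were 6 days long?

29

Actual critical path: Design→Art→AI→Localize = 5+6+9+9 = 29 ⇒ 29 days.
The longest path through Audio is only 10 days, so Audio has float 19.
That remains the longest chain; total 29 days.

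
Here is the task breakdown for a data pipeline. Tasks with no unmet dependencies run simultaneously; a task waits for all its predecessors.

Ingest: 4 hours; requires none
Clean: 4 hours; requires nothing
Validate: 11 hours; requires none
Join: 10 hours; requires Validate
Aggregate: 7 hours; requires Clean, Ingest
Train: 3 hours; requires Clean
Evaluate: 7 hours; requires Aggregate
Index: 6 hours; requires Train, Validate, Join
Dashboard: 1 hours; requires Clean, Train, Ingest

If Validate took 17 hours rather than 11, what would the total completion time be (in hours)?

33

As given, the longest chain is Validate→Join→Index = 11+10+6 = 27, so the finish is 27 hours.
Validate is on the critical path; changing it to 17 makes that path 33 hours.
No other chain overtakes it, so the finish is 33 hours.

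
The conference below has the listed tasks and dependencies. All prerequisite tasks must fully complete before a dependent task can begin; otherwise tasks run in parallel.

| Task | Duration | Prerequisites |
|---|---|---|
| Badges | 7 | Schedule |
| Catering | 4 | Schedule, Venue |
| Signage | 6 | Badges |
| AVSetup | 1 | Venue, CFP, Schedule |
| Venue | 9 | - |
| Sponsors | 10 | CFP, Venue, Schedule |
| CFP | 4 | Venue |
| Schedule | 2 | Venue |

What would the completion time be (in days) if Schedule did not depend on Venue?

23

Original critical path: Venue→Schedule→Badges→Signage = 9+2+7+6 = 24 ⇒ 24 days.
Without Venue→Schedule, Schedule's earliest start moves from 9 to 0.
The longest chain is now Venue→CFP→Sponsors = 9+4+10 = 23, so the project takes 23 days.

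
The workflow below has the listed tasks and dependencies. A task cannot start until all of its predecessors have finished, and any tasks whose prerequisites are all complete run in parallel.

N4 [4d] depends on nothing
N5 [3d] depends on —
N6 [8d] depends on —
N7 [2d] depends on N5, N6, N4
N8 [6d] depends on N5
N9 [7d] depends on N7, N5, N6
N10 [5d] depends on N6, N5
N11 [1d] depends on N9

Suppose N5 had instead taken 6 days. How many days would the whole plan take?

18

Baseline: N6→N7→N9→N11 = 8+2+7+1 = 18 → 18 days.
N5 has 5 days of float (longest path through it is 13).
That remains the longest chain; total 18 days.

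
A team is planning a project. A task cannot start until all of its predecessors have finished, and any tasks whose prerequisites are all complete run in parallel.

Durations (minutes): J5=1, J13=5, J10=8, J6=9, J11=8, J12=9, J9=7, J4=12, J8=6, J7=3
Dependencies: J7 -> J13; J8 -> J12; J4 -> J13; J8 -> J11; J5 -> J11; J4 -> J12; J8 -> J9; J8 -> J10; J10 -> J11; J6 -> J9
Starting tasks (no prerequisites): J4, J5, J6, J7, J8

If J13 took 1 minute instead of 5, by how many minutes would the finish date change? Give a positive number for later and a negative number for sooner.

0

The binding path is J8→J10→J11 = 6+8+8 = 22; finish at 22 minutes.
The longest path through J13 is only 17 minutes, so J13 has float 5.
That remains the longest chain; total 22 minutes.
Change in finish: 22 − 22 = +0 minutes.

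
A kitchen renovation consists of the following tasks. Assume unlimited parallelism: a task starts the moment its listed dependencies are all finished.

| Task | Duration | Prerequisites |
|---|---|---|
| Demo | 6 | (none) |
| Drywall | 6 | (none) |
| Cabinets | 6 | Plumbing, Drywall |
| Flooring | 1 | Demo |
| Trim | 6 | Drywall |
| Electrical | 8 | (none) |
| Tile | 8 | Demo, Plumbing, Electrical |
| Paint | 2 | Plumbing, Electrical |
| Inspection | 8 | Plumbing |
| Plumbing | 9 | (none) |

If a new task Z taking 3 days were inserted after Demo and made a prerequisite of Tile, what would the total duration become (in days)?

Originally the plan takes 17 days.
With Z inserted, Tile now waits for max(Demo, Plumbing, Electrical, Z).
New critical path: Demo→Z→Tile = 6+3+8 = 17 ⇒ 17 days.

17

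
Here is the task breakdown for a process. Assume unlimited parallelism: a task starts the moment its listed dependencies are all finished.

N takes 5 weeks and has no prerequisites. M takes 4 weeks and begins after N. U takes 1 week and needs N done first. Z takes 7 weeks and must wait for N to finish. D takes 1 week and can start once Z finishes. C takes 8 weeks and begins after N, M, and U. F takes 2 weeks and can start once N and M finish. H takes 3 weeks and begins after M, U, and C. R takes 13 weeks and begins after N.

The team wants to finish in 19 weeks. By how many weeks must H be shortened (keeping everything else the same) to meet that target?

Current finish: 20 weeks; target: 19.
H is on every critical path, so each week cut from H cuts the finish by one (this holds down to a finish of 18).
Need 20 − 19 = 1 week off H → H becomes 2 weeks, finish becomes 19.

1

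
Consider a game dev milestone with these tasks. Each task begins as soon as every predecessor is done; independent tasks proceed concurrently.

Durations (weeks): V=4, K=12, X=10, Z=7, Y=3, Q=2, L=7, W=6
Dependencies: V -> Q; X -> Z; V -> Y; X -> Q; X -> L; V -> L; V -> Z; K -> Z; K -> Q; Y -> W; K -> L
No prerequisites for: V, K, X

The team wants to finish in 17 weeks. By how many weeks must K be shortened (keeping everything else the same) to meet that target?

Current finish: 19 weeks; target: 17.
K is on every critical path, so each week cut from K cuts the finish by one (this holds down to a finish of 17).
Need 19 − 17 = 2 weeks off K → K becomes 10 weeks, finish becomes 17.

2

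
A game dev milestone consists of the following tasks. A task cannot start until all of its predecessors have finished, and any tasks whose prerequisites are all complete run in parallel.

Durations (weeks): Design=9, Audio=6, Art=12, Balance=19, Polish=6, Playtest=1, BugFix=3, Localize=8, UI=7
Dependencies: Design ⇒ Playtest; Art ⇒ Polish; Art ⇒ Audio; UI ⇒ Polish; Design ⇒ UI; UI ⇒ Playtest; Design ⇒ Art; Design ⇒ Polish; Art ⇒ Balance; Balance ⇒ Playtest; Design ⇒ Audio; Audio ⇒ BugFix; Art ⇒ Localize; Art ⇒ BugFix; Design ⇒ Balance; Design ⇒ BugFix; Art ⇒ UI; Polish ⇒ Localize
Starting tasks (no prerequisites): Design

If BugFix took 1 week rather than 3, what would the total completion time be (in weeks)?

42

Actual critical path: Design→Art→UI→Polish→Localize = 9+12+7+6+8 = 42 ⇒ 42 weeks.
The longest path through BugFix is only 30 weeks, so BugFix has float 12.
The critical path is still Design→Art→UI→Polish→Localize; finish is now 42 weeks.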